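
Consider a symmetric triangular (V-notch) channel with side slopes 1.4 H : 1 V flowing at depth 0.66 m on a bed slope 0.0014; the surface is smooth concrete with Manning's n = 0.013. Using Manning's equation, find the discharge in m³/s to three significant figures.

0.731 m³/s

A = z·y² = 1.4×0.66² = 0.6098 m²
P = 2y√(1+z²) = 2×0.66×√(1+1.4²) = 2.271 m
R = A/P = 0.6098/2.271 = 0.2685 m
Q = (1/n)·A·R^(2/3)·S^(1/2) = (1/0.013) × 0.6098 × 0.2685^(2/3) × 0.0014^(1/2) = 0.7306 m³/s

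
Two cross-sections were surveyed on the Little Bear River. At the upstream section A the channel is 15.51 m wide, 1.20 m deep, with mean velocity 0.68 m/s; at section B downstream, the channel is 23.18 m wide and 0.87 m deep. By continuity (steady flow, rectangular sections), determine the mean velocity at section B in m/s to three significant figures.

Q = A₁V₁ = (15.51×1.20) × 0.68 = 12.66 m³/s
A₂ = 23.18 × 0.87 = 20.17 m²
V₂ = Q/A₂ = 12.66/20.17 = 0.6276 m/s

0.628 m/s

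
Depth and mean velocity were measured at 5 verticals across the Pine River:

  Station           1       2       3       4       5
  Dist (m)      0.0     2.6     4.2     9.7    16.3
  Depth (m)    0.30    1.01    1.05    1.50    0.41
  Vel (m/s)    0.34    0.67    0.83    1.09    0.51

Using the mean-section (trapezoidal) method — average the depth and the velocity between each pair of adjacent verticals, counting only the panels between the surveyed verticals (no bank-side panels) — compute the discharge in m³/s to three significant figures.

Panel 1-2: Δb = 2.6 m, d̄ = (0.30+1.01)/2 = 0.655, v̄ = (0.34+0.67)/2 = 0.505 → q = 2.6×0.655×0.505 = 0.8600 m³/s
Panel 2-3: Δb = 1.6 m, d̄ = (1.01+1.05)/2 = 1.03, v̄ = (0.67+0.83)/2 = 0.75 → q = 1.6×1.03×0.75 = 1.236 m³/s
Panel 3-4: Δb = 5.5 m, d̄ = (1.05+1.50)/2 = 1.275, v̄ = (0.83+1.09)/2 = 0.96 → q = 5.5×1.275×0.96 = 6.732 m³/s
Panel 4-5: Δb = 6.6 m, d̄ = (1.50+0.41)/2 = 0.955, v̄ = (1.09+0.51)/2 = 0.8 → q = 6.6×0.955×0.8 = 5.042 m³/s
Q = Σ q = 13.87 m³/s

13.9 m³/s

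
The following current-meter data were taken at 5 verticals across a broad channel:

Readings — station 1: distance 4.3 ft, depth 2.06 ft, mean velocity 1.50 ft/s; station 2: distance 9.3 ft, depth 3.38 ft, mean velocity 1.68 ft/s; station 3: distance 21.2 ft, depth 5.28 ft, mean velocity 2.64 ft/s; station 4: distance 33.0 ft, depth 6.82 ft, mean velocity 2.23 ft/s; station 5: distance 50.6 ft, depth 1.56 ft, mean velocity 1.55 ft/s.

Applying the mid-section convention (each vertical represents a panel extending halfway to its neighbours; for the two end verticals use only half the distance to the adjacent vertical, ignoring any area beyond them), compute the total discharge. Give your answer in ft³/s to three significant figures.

466 ft³/s

w_1 = (9.3 − 4.3)/2 = 2.5 ft; q_1 = 1.50 × 2.06 × 2.5 = 7.725 ft³/s
w_2 = (21.2 − 4.3)/2 = 8.45 ft; q_2 = 1.68 × 3.38 × 8.45 = 47.98 ft³/s
w_3 = (33.0 − 9.3)/2 = 11.85 ft; q_3 = 2.64 × 5.28 × 11.85 = 165.2 ft³/s
w_4 = (50.6 − 21.2)/2 = 14.7 ft; q_4 = 2.23 × 6.82 × 14.7 = 223.6 ft³/s
w_5 = (50.6 − 33.0)/2 = 8.8 ft; q_5 = 1.55 × 1.56 × 8.8 = 21.28 ft³/s
Q = Σ qᵢ = 465.7 ft³/s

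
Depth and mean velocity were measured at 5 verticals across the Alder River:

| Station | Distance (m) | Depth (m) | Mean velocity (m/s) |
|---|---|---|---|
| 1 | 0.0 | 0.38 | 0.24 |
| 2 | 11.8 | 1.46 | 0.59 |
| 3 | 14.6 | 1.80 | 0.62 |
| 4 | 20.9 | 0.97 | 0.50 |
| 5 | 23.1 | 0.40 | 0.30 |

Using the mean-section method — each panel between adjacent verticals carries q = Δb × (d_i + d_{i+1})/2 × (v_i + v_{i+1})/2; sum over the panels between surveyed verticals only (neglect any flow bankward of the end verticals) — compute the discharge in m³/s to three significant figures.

12.8 m³/s

Panel 1-2: Δb = 11.8 m, d̄ = (0.38+1.46)/2 = 0.92, v̄ = (0.24+0.59)/2 = 0.415 → q = 11.8×0.92×0.415 = 4.505 m³/s
Panel 2-3: Δb = 2.8 m, d̄ = (1.46+1.80)/2 = 1.63, v̄ = (0.59+0.62)/2 = 0.605 → q = 2.8×1.63×0.605 = 2.761 m³/s
Panel 3-4: Δb = 6.3 m, d̄ = (1.80+0.97)/2 = 1.385, v̄ = (0.62+0.50)/2 = 0.56 → q = 6.3×1.385×0.56 = 4.886 m³/s
Panel 4-5: Δb = 2.2 m, d̄ = (0.97+0.40)/2 = 0.685, v̄ = (0.50+0.30)/2 = 0.4 → q = 2.2×0.685×0.4 = 0.6028 m³/s
Q = Σ q = 12.76 m³/s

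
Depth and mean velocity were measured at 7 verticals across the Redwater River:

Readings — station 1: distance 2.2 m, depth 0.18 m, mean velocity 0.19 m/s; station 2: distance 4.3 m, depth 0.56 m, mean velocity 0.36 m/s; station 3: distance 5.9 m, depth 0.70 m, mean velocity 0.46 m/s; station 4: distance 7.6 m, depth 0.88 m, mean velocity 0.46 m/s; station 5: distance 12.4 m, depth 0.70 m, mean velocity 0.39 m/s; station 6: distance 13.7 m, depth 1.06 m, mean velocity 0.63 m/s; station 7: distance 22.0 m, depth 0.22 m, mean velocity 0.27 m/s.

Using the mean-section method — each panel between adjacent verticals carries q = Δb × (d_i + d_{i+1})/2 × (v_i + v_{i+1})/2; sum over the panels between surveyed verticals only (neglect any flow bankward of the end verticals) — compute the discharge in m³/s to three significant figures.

Panel 1-2: Δb = 2.1 m, d̄ = (0.18+0.56)/2 = 0.37, v̄ = (0.19+0.36)/2 = 0.275 → q = 2.1×0.37×0.275 = 0.2137 m³/s
Panel 2-3: Δb = 1.6 m, d̄ = (0.56+0.70)/2 = 0.63, v̄ = (0.36+0.46)/2 = 0.41 → q = 1.6×0.63×0.41 = 0.4133 m³/s
Panel 3-4: Δb = 1.7 m, d̄ = (0.70+0.88)/2 = 0.79, v̄ = (0.46+0.46)/2 = 0.46 → q = 1.7×0.79×0.46 = 0.6178 m³/s
Panel 4-5: Δb = 4.8 m, d̄ = (0.88+0.70)/2 = 0.79, v̄ = (0.46+0.39)/2 = 0.425 → q = 4.8×0.79×0.425 = 1.612 m³/s
Panel 5-6: Δb = 1.3 m, d̄ = (0.70+1.06)/2 = 0.88, v̄ = (0.39+0.63)/2 = 0.51 → q = 1.3×0.88×0.51 = 0.5834 m³/s
Panel 6-7: Δb = 8.3 m, d̄ = (1.06+0.22)/2 = 0.64, v̄ = (0.63+0.27)/2 = 0.45 → q = 8.3×0.64×0.45 = 2.390 m³/s
Q = Σ q = 5.830 m³/s

5.83 m³/s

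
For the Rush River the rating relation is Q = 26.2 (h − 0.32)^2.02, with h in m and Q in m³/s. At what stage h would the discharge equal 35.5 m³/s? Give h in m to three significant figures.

h − h₀ = (Q/C)^(1/b) = (35.5/26.2)^(1/2.02) = 1.162 m
h = 0.32 + 1.162 = 1.482 m

1.48 m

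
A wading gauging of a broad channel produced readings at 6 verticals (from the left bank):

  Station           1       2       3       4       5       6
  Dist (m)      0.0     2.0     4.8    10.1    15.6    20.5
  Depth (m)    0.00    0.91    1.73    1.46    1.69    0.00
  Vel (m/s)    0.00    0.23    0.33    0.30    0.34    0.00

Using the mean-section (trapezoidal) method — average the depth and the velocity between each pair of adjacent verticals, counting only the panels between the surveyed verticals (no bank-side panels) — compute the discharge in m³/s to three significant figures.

7.28 m³/s

Panel 1-2: Δb = 2 m, d̄ = (0.00+0.91)/2 = 0.455, v̄ = (0.00+0.23)/2 = 0.115 → q = 2×0.455×0.115 = 0.1047 m³/s
Panel 2-3: Δb = 2.8 m, d̄ = (0.91+1.73)/2 = 1.32, v̄ = (0.23+0.33)/2 = 0.28 → q = 2.8×1.32×0.28 = 1.035 m³/s
Panel 3-4: Δb = 5.3 m, d̄ = (1.73+1.46)/2 = 1.595, v̄ = (0.33+0.30)/2 = 0.315 → q = 5.3×1.595×0.315 = 2.663 m³/s
Panel 4-5: Δb = 5.5 m, d̄ = (1.46+1.69)/2 = 1.575, v̄ = (0.30+0.34)/2 = 0.32 → q = 5.5×1.575×0.32 = 2.772 m³/s
Panel 5-6: Δb = 4.9 m, d̄ = (1.69+0.00)/2 = 0.845, v̄ = (0.34+0.00)/2 = 0.17 → q = 4.9×0.845×0.17 = 0.7039 m³/s
Q = Σ q = 7.278 m³/s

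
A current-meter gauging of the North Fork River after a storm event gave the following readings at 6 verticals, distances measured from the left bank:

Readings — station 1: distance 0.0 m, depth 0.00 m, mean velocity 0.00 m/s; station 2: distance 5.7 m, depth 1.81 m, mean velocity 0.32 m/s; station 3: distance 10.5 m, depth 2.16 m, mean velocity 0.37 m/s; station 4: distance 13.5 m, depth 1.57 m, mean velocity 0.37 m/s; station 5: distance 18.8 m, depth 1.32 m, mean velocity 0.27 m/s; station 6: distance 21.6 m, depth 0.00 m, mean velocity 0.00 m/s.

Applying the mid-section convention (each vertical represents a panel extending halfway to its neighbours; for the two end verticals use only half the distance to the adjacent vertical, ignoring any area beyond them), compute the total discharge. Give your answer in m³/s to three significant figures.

w_2 = (10.5 − 0.0)/2 = 5.25 m; q_2 = 0.32 × 1.81 × 5.25 = 3.041 m³/s
w_3 = (13.5 − 5.7)/2 = 3.9 m; q_3 = 0.37 × 2.16 × 3.9 = 3.117 m³/s
w_4 = (18.8 − 10.5)/2 = 4.15 m; q_4 = 0.37 × 1.57 × 4.15 = 2.411 m³/s
w_5 = (21.6 − 13.5)/2 = 4.05 m; q_5 = 0.27 × 1.32 × 4.05 = 1.443 m³/s
Stations 1, 6 contribute zero (depth or velocity is 0).
Q = Σ qᵢ = 10.01 m³/s

10.0 m³/s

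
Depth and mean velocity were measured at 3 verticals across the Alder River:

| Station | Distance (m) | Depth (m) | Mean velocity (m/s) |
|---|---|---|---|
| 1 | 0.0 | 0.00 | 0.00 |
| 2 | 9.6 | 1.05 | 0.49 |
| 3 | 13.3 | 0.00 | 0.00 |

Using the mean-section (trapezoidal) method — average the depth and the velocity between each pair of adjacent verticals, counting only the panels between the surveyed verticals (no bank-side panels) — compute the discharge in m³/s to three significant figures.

Panel 1-2: Δb = 9.6 m, d̄ = (0.00+1.05)/2 = 0.525, v̄ = (0.00+0.49)/2 = 0.245 → q = 9.6×0.525×0.245 = 1.235 m³/s
Panel 2-3: Δb = 3.7 m, d̄ = (1.05+0.00)/2 = 0.525, v̄ = (0.49+0.00)/2 = 0.245 → q = 3.7×0.525×0.245 = 0.4759 m³/s
Q = Σ q = 1.711 m³/s

1.71 m³/s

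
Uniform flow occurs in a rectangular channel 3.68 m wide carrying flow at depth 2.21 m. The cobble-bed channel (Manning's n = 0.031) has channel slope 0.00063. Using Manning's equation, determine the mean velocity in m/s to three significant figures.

A = b·y = 3.68 × 2.21 = 8.133 m²
P = b + 2y = 3.68 + 2×2.21 = 8.100 m
R = A/P = 8.133/8.100 = 1.004 m
Q = (1/n)·A·R^(2/3)·S^(1/2) = (1/0.031) × 8.133 × 1.004^(2/3) × 0.00063^(1/2) = 6.603 m³/s
V = Q/A = 6.603/8.133 = 0.8119 m/s

0.812 m/s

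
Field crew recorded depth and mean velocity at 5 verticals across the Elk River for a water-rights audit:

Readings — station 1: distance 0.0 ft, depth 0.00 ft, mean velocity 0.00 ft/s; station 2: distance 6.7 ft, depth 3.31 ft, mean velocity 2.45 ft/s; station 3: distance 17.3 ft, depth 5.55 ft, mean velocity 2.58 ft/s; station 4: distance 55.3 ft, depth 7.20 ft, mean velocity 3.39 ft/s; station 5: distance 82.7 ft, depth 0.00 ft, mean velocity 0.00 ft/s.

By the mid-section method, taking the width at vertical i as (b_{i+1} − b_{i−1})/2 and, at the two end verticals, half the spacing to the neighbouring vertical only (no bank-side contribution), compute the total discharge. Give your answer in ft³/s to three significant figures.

w_2 = (17.3 − 0.0)/2 = 8.65 ft; q_2 = 2.45 × 3.31 × 8.65 = 70.15 ft³/s
w_3 = (55.3 − 6.7)/2 = 24.3 ft; q_3 = 2.58 × 5.55 × 24.3 = 348.0 ft³/s
w_4 = (82.7 − 17.3)/2 = 32.7 ft; q_4 = 3.39 × 7.20 × 32.7 = 798.1 ft³/s
Stations 1, 5 contribute zero (depth or velocity is 0).
Q = Σ qᵢ = 1216 ft³/s

1220 ft³/s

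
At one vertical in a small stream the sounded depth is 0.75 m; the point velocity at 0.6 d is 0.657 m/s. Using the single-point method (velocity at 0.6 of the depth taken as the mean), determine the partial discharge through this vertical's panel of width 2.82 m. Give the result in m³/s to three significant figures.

v̄ = v₀.₆ = 0.657 m/s
q = v̄ × d × w = 0.6570 × 0.75 × 2.82 = 1.390 m³/s

1.39 m³/s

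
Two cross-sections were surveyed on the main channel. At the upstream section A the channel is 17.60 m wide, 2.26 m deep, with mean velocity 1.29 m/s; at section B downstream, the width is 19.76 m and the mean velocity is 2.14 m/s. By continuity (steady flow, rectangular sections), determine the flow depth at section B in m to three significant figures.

1.21 m

Q = A₁V₁ = (17.60×2.26) × 1.29 = 51.31 m³/s
d₂ = Q/(b₂ V₂) = 51.31/(19.76×2.14) = 1.213 m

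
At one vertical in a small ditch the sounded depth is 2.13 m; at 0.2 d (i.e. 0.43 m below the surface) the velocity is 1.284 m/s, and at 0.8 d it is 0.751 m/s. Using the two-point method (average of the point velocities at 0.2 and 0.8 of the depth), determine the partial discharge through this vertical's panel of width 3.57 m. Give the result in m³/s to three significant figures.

v̄ = (1.284 + 0.751) / 2 = 1.018 m/s
q = v̄ × d × w = 1.018 × 2.13 × 3.57 = 7.737 m³/s

7.74 m³/s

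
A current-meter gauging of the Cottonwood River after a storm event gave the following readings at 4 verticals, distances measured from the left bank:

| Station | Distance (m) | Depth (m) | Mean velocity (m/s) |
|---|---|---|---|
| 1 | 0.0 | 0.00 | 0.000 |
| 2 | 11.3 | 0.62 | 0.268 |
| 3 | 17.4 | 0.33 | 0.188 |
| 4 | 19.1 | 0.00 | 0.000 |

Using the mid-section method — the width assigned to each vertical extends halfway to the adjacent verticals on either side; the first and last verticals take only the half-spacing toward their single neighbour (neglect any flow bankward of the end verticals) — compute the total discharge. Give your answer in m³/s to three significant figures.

w_2 = (17.4 − 0.0)/2 = 8.7 m; q_2 = 0.268 × 0.62 × 8.7 = 1.446 m³/s
w_3 = (19.1 − 11.3)/2 = 3.9 m; q_3 = 0.188 × 0.33 × 3.9 = 0.2420 m³/s
Stations 1, 4 contribute zero (depth or velocity is 0).
Q = Σ qᵢ = 1.688 m³/s

1.69 m³/s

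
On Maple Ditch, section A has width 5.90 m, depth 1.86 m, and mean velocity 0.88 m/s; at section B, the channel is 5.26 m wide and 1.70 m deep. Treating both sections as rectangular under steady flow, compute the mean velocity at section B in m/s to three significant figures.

1.08 m/s

Q = A₁V₁ = (5.90×1.86) × 0.88 = 9.657 m³/s
A₂ = 5.26 × 1.70 = 8.942 m²
V₂ = Q/A₂ = 9.657/8.942 = 1.080 m/s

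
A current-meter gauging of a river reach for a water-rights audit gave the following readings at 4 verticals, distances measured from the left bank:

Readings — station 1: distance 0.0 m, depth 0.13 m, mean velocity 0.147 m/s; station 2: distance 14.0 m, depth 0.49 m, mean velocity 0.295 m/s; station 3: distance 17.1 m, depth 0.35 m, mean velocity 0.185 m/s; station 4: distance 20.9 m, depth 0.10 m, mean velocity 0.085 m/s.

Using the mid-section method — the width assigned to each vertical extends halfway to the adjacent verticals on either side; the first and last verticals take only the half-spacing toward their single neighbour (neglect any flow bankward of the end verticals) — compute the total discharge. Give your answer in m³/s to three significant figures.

w_1 = (14.0 − 0.0)/2 = 7 m; q_1 = 0.147 × 0.13 × 7 = 0.1338 m³/s
w_2 = (17.1 − 0.0)/2 = 8.55 m; q_2 = 0.295 × 0.49 × 8.55 = 1.236 m³/s
w_3 = (20.9 − 14.0)/2 = 3.45 m; q_3 = 0.185 × 0.35 × 3.45 = 0.2234 m³/s
w_4 = (20.9 − 17.1)/2 = 1.9 m; q_4 = 0.085 × 0.10 × 1.9 = 0.01615 m³/s
Q = Σ qᵢ = 1.609 m³/s

1.61 m³/s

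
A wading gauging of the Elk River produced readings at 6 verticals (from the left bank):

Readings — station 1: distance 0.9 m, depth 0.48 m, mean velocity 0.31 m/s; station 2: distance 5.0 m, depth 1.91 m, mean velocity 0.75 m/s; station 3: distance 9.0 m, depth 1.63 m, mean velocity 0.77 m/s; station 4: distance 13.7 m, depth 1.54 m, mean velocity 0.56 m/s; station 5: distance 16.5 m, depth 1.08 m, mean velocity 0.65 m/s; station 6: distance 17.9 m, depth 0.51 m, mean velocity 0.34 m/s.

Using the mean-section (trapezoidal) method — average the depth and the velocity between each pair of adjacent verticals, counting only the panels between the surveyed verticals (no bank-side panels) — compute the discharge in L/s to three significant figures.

Panel 1-2: Δb = 4.1 m, d̄ = (0.48+1.91)/2 = 1.195, v̄ = (0.31+0.75)/2 = 0.53 → q = 4.1×1.195×0.53 = 2.597 m³/s
Panel 2-3: Δb = 4 m, d̄ = (1.91+1.63)/2 = 1.77, v̄ = (0.75+0.77)/2 = 0.76 → q = 4×1.77×0.76 = 5.381 m³/s
Panel 3-4: Δb = 4.7 m, d̄ = (1.63+1.54)/2 = 1.585, v̄ = (0.77+0.56)/2 = 0.665 → q = 4.7×1.585×0.665 = 4.954 m³/s
Panel 4-5: Δb = 2.8 m, d̄ = (1.54+1.08)/2 = 1.31, v̄ = (0.56+0.65)/2 = 0.605 → q = 2.8×1.31×0.605 = 2.219 m³/s
Panel 5-6: Δb = 1.4 m, d̄ = (1.08+0.51)/2 = 0.795, v̄ = (0.65+0.34)/2 = 0.495 → q = 1.4×0.795×0.495 = 0.5509 m³/s
Q = Σ q = 15.70 m³/s
= 15.70 × 1000 = 15700 L/s

15700 L/s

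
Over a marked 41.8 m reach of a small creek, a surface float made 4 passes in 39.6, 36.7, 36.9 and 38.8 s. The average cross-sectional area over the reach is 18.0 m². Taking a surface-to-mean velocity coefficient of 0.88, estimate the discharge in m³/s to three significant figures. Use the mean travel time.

t̄ = (39.6 + 36.7 + 36.9 + 38.8) / 4 = 38 s
v_surface = L / t̄ = 41.8 / 38 = 1.100 m/s
v_mean = 0.88 × 1.100 = 0.9680 m/s
Q = A × v_mean = 18.0 × 0.9680 = 17.42 m³/s

17.4 m³/s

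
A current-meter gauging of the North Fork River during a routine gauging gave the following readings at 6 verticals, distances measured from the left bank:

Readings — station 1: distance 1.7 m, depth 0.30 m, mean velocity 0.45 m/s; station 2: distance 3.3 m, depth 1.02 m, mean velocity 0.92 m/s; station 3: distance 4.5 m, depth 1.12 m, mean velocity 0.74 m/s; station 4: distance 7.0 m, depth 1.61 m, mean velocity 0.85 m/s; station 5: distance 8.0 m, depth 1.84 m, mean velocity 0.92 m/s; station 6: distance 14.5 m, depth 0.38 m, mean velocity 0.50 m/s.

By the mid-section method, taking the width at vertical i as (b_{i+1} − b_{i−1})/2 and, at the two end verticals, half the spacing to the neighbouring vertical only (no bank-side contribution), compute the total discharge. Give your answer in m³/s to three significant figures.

12.3 m³/s

w_1 = (3.3 − 1.7)/2 = 0.8 m; q_1 = 0.45 × 0.30 × 0.8 = 0.1080 m³/s
w_2 = (4.5 − 1.7)/2 = 1.4 m; q_2 = 0.92 × 1.02 × 1.4 = 1.314 m³/s
w_3 = (7.0 − 3.3)/2 = 1.85 m; q_3 = 0.74 × 1.12 × 1.85 = 1.533 m³/s
w_4 = (8.0 − 4.5)/2 = 1.75 m; q_4 = 0.85 × 1.61 × 1.75 = 2.395 m³/s
w_5 = (14.5 − 7.0)/2 = 3.75 m; q_5 = 0.92 × 1.84 × 3.75 = 6.348 m³/s
w_6 = (14.5 − 8.0)/2 = 3.25 m; q_6 = 0.50 × 0.38 × 3.25 = 0.6175 m³/s
Q = Σ qᵢ = 12.32 m³/s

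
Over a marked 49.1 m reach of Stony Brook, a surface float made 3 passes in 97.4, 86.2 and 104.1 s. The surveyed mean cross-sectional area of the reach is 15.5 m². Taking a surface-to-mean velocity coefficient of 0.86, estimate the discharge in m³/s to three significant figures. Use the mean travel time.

t̄ = (97.4 + 86.2 + 104.1) / 3 = 95.9 s
v_surface = L / t̄ = 49.1 / 95.9 = 0.5120 m/s
v_mean = 0.86 × 0.5120 = 0.4403 m/s
Q = A × v_mean = 15.5 × 0.4403 = 6.825 m³/s

6.82 m³/s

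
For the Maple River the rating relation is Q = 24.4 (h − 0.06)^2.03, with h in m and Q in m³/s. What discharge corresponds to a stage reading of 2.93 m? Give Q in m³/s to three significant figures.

Q = 24.4 × (2.93 − 0.06)^2.03 = 24.4 × 2.87^2.03 = 207.4 m³/s

207 m³/s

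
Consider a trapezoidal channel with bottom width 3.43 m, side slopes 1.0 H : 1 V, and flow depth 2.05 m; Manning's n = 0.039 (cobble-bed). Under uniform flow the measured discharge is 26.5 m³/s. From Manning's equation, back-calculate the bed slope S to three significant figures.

0.00651

A = (b + z·y)·y = (3.43 + 1.0×2.05)×2.05 = 11.23 m²
P = b + 2y√(1+z²) = 3.43 + 2×2.05×√(1+1.0²) = 9.228 m
R = A/P = 11.23/9.228 = 1.217 m
S = (Q·n / (1·A·R^(2/3)))² = (26.5×0.039 / (1×11.23×1.140))² = 0.006511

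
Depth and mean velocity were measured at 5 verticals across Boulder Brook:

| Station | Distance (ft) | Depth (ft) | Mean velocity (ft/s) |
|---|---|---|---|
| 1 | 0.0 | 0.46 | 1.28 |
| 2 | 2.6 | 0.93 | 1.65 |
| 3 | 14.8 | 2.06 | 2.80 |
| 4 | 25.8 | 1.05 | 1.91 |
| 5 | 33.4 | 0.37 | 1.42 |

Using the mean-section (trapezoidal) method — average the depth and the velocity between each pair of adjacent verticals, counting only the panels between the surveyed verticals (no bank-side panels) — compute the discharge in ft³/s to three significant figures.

Panel 1-2: Δb = 2.6 ft, d̄ = (0.46+0.93)/2 = 0.695, v̄ = (1.28+1.65)/2 = 1.465 → q = 2.6×0.695×1.465 = 2.647 ft³/s
Panel 2-3: Δb = 12.2 ft, d̄ = (0.93+2.06)/2 = 1.495, v̄ = (1.65+2.80)/2 = 2.225 → q = 12.2×1.495×2.225 = 40.58 ft³/s
Panel 3-4: Δb = 11 ft, d̄ = (2.06+1.05)/2 = 1.555, v̄ = (2.80+1.91)/2 = 2.355 → q = 11×1.555×2.355 = 40.28 ft³/s
Panel 4-5: Δb = 7.6 ft, d̄ = (1.05+0.37)/2 = 0.71, v̄ = (1.91+1.42)/2 = 1.665 → q = 7.6×0.71×1.665 = 8.984 ft³/s
Q = Σ q = 92.50 ft³/s

92.5 ft³/s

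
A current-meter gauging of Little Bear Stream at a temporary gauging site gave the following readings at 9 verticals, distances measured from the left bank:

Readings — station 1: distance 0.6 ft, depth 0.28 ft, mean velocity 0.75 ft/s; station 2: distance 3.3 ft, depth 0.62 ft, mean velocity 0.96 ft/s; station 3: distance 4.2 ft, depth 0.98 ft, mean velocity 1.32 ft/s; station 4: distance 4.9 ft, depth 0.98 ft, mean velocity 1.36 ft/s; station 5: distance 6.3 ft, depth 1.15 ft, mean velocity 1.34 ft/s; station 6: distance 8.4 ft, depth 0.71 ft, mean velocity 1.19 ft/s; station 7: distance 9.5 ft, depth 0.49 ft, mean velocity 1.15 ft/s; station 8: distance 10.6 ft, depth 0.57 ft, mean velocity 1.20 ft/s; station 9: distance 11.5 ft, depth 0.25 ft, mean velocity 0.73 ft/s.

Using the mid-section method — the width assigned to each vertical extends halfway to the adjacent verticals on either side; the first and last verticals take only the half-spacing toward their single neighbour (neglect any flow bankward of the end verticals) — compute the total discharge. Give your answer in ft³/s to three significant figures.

9.22 ft³/s

w_1 = (3.3 − 0.6)/2 = 1.35 ft; q_1 = 0.75 × 0.28 × 1.35 = 0.2835 ft³/s
w_2 = (4.2 − 0.6)/2 = 1.8 ft; q_2 = 0.96 × 0.62 × 1.8 = 1.071 ft³/s
w_3 = (4.9 − 3.3)/2 = 0.8 ft; q_3 = 1.32 × 0.98 × 0.8 = 1.035 ft³/s
w_4 = (6.3 − 4.2)/2 = 1.05 ft; q_4 = 1.36 × 0.98 × 1.05 = 1.399 ft³/s
w_5 = (8.4 − 4.9)/2 = 1.75 ft; q_5 = 1.34 × 1.15 × 1.75 = 2.697 ft³/s
w_6 = (9.5 − 6.3)/2 = 1.6 ft; q_6 = 1.19 × 0.71 × 1.6 = 1.352 ft³/s
w_7 = (10.6 − 8.4)/2 = 1.1 ft; q_7 = 1.15 × 0.49 × 1.1 = 0.6199 ft³/s
w_8 = (11.5 − 9.5)/2 = 1 ft; q_8 = 1.20 × 0.57 × 1 = 0.6840 ft³/s
w_9 = (11.5 − 10.6)/2 = 0.45 ft; q_9 = 0.73 × 0.25 × 0.45 = 0.08213 ft³/s
Q = Σ qᵢ = 9.224 ft³/s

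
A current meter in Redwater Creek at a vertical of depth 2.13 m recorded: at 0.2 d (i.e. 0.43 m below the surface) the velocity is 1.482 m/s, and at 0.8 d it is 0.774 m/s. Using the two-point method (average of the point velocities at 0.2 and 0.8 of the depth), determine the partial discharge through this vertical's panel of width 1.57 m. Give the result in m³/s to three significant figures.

v̄ = (1.482 + 0.774) / 2 = 1.128 m/s
q = v̄ × d × w = 1.128 × 2.13 × 1.57 = 3.772 m³/s

3.77 m³/s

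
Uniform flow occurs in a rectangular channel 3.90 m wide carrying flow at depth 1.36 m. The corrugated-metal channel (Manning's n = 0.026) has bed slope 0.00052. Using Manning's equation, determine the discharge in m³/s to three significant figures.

4.01 m³/s

A = b·y = 3.90 × 1.36 = 5.304 m²
P = b + 2y = 3.90 + 2×1.36 = 6.620 m
R = A/P = 5.304/6.620 = 0.8012 m
Q = (1/n)·A·R^(2/3)·S^(1/2) = (1/0.026) × 5.304 × 0.8012^(2/3) × 0.00052^(1/2) = 4.013 m³/s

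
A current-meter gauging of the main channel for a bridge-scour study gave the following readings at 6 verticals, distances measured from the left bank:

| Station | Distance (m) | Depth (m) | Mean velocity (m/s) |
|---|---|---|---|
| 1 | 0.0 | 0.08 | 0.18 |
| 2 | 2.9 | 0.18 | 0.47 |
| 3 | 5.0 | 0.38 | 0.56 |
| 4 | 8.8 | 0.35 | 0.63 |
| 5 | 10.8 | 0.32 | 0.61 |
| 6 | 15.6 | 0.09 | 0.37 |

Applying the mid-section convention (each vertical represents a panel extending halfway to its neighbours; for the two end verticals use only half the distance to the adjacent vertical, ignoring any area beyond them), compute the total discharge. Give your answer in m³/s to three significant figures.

w_1 = (2.9 − 0.0)/2 = 1.45 m; q_1 = 0.18 × 0.08 × 1.45 = 0.02088 m³/s
w_2 = (5.0 − 0.0)/2 = 2.5 m; q_2 = 0.47 × 0.18 × 2.5 = 0.2115 m³/s
w_3 = (8.8 − 2.9)/2 = 2.95 m; q_3 = 0.56 × 0.38 × 2.95 = 0.6278 m³/s
w_4 = (10.8 − 5.0)/2 = 2.9 m; q_4 = 0.63 × 0.35 × 2.9 = 0.6395 m³/s
w_5 = (15.6 − 8.8)/2 = 3.4 m; q_5 = 0.61 × 0.32 × 3.4 = 0.6637 m³/s
w_6 = (15.6 − 10.8)/2 = 2.4 m; q_6 = 0.37 × 0.09 × 2.4 = 0.07992 m³/s
Q = Σ qᵢ = 2.243 m³/s

2.24 m³/s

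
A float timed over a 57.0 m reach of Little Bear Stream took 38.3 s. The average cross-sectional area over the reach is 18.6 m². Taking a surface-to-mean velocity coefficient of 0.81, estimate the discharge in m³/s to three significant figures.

22.4 m³/s

v_surface = L / t̄ = 57.0 / 38.3 = 1.488 m/s
v_mean = 0.81 × 1.488 = 1.205 m/s
Q = A × v_mean = 18.6 × 1.205 = 22.42 m³/s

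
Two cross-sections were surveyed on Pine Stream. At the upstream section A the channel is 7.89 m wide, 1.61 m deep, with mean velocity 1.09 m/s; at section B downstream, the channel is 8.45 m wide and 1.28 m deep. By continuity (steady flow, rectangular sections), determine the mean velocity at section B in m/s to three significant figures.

Q = A₁V₁ = (7.89×1.61) × 1.09 = 13.85 m³/s
A₂ = 8.45 × 1.28 = 10.82 m²
V₂ = Q/A₂ = 13.85/10.82 = 1.280 m/s

1.28 m/s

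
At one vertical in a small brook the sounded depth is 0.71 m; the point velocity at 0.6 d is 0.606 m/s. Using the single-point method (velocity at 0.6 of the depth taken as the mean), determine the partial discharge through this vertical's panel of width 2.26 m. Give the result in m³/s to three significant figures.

0.972 m³/s

v̄ = v₀.₆ = 0.606 m/s
q = v̄ × d × w = 0.6060 × 0.71 × 2.26 = 0.9724 m³/s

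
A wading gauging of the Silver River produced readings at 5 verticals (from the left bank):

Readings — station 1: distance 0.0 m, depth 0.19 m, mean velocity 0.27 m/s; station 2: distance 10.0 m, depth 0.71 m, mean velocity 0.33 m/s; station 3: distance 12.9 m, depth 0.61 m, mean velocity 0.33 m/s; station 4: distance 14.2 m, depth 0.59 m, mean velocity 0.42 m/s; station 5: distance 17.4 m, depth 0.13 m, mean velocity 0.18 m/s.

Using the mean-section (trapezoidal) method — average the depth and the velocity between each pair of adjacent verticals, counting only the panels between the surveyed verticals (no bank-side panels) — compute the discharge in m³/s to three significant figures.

2.62 m³/s

Panel 1-2: Δb = 10 m, d̄ = (0.19+0.71)/2 = 0.45, v̄ = (0.27+0.33)/2 = 0.3 → q = 10×0.45×0.3 = 1.350 m³/s
Panel 2-3: Δb = 2.9 m, d̄ = (0.71+0.61)/2 = 0.66, v̄ = (0.33+0.33)/2 = 0.33 → q = 2.9×0.66×0.33 = 0.6316 m³/s
Panel 3-4: Δb = 1.3 m, d̄ = (0.61+0.59)/2 = 0.6, v̄ = (0.33+0.42)/2 = 0.375 → q = 1.3×0.6×0.375 = 0.2925 m³/s
Panel 4-5: Δb = 3.2 m, d̄ = (0.59+0.13)/2 = 0.36, v̄ = (0.42+0.18)/2 = 0.3 → q = 3.2×0.36×0.3 = 0.3456 m³/s
Q = Σ q = 2.620 m³/s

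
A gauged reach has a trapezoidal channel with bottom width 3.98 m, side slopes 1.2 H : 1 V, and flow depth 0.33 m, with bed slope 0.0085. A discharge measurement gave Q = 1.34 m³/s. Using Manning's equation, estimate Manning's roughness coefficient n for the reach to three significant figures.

A = (b + z·y)·y = (3.98 + 1.2×0.33)×0.33 = 1.444 m²
P = b + 2y√(1+z²) = 3.98 + 2×0.33×√(1+1.2²) = 5.011 m
R = A/P = 1.444/5.011 = 0.2882 m
n = (1/Q)·A·R^(2/3)·S^(1/2) = (1/1.34) × 1.444 × 0.4363 × 0.09220 = 0.04335

0.0433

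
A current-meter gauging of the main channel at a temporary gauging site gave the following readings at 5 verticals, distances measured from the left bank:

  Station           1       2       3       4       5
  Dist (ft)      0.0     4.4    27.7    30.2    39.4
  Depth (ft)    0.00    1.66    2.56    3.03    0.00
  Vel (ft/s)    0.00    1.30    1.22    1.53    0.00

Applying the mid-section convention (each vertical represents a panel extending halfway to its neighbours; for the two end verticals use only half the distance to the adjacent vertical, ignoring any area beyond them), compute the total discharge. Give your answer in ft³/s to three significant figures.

97.3 ft³/s

w_2 = (27.7 − 0.0)/2 = 13.85 ft; q_2 = 1.30 × 1.66 × 13.85 = 29.89 ft³/s
w_3 = (30.2 − 4.4)/2 = 12.9 ft; q_3 = 1.22 × 2.56 × 12.9 = 40.29 ft³/s
w_4 = (39.4 − 27.7)/2 = 5.85 ft; q_4 = 1.53 × 3.03 × 5.85 = 27.12 ft³/s
Stations 1, 5 contribute zero (depth or velocity is 0).
Q = Σ qᵢ = 97.30 ft³/s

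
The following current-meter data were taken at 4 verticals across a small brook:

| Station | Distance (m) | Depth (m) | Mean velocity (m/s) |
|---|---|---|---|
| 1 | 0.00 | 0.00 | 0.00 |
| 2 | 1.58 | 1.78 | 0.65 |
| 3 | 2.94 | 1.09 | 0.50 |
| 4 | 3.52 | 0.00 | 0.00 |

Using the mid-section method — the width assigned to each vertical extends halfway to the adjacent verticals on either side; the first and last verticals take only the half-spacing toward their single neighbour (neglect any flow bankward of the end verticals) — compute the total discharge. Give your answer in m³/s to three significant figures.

2.23 m³/s

w_2 = (2.94 − 0.00)/2 = 1.47 m; q_2 = 0.65 × 1.78 × 1.47 = 1.701 m³/s
w_3 = (3.52 − 1.58)/2 = 0.97 m; q_3 = 0.50 × 1.09 × 0.97 = 0.5287 m³/s
Stations 1, 4 contribute zero (depth or velocity is 0).
Q = Σ qᵢ = 2.229 m³/s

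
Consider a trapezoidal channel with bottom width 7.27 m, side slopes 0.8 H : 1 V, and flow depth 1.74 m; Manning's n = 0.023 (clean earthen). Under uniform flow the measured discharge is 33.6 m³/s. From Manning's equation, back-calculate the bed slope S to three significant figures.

0.00188

A = (b + z·y)·y = (7.27 + 0.8×1.74)×1.74 = 15.07 m²
P = b + 2y√(1+z²) = 7.27 + 2×1.74×√(1+0.8²) = 11.73 m
R = A/P = 15.07/11.73 = 1.285 m
S = (Q·n / (1·A·R^(2/3)))² = (33.6×0.023 / (1×15.07×1.182))² = 0.001881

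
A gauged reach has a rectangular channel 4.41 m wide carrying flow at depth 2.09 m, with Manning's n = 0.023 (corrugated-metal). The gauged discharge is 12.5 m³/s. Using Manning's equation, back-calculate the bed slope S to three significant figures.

0.000886

A = b·y = 4.41 × 2.09 = 9.217 m²
P = b + 2y = 4.41 + 2×2.09 = 8.590 m
R = A/P = 9.217/8.590 = 1.073 m
S = (Q·n / (1·A·R^(2/3)))² = (12.5×0.023 / (1×9.217×1.048))² = 0.0008858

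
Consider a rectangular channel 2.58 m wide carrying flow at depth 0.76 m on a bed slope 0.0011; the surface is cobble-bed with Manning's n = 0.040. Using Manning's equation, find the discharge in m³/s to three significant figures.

A = b·y = 2.58 × 0.76 = 1.961 m²
P = b + 2y = 2.58 + 2×0.76 = 4.100 m
R = A/P = 1.961/4.100 = 0.4782 m
Q = (1/n)·A·R^(2/3)·S^(1/2) = (1/0.040) × 1.961 × 0.4782^(2/3) × 0.0011^(1/2) = 0.9943 m³/s

0.994 m³/s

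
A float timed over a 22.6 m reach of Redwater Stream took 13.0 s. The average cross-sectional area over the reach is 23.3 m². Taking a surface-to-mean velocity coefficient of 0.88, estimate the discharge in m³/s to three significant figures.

v_surface = L / t̄ = 22.6 / 13 = 1.738 m/s
v_mean = 0.88 × 1.738 = 1.530 m/s
Q = A × v_mean = 23.3 × 1.530 = 35.65 m³/s

35.6 m³/s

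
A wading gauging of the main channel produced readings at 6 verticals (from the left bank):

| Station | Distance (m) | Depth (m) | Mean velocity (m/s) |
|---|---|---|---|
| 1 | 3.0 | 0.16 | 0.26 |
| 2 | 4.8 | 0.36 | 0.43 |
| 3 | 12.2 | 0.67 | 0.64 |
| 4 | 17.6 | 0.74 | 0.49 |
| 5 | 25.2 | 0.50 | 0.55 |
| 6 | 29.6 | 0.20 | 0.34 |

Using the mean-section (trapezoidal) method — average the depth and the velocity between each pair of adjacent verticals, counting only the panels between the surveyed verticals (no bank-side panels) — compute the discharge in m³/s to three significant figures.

7.49 m³/s

Panel 1-2: Δb = 1.8 m, d̄ = (0.16+0.36)/2 = 0.26, v̄ = (0.26+0.43)/2 = 0.345 → q = 1.8×0.26×0.345 = 0.1615 m³/s
Panel 2-3: Δb = 7.4 m, d̄ = (0.36+0.67)/2 = 0.515, v̄ = (0.43+0.64)/2 = 0.535 → q = 7.4×0.515×0.535 = 2.039 m³/s
Panel 3-4: Δb = 5.4 m, d̄ = (0.67+0.74)/2 = 0.705, v̄ = (0.64+0.49)/2 = 0.565 → q = 5.4×0.705×0.565 = 2.151 m³/s
Panel 4-5: Δb = 7.6 m, d̄ = (0.74+0.50)/2 = 0.62, v̄ = (0.49+0.55)/2 = 0.52 → q = 7.6×0.62×0.52 = 2.450 m³/s
Panel 5-6: Δb = 4.4 m, d̄ = (0.50+0.20)/2 = 0.35, v̄ = (0.55+0.34)/2 = 0.445 → q = 4.4×0.35×0.445 = 0.6853 m³/s
Q = Σ q = 7.487 m³/s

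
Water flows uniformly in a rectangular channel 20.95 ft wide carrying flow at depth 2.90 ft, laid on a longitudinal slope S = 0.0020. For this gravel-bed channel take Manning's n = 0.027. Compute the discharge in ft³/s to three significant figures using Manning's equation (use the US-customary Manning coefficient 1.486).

258 ft³/s

A = b·y = 20.95 × 2.90 = 60.76 ft²
P = b + 2y = 20.95 + 2×2.90 = 26.75 ft
R = A/P = 60.76/26.75 = 2.271 ft
Q = (1.486/n)·A·R^(2/3)·S^(1/2) = (1.486/0.027) × 60.76 × 2.271^(2/3) × 0.0020^(1/2) = 258.4 ft³/s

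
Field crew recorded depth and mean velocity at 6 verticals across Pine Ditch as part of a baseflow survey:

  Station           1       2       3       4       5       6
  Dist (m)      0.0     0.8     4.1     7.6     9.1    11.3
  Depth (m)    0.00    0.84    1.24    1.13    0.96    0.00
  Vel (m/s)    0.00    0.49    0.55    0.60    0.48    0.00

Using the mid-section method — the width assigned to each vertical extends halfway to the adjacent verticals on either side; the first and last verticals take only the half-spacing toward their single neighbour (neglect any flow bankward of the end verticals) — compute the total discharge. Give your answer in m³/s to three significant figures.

w_2 = (4.1 − 0.0)/2 = 2.05 m; q_2 = 0.49 × 0.84 × 2.05 = 0.8438 m³/s
w_3 = (7.6 − 0.8)/2 = 3.4 m; q_3 = 0.55 × 1.24 × 3.4 = 2.319 m³/s
w_4 = (9.1 − 4.1)/2 = 2.5 m; q_4 = 0.60 × 1.13 × 2.5 = 1.695 m³/s
w_5 = (11.3 − 7.6)/2 = 1.85 m; q_5 = 0.48 × 0.96 × 1.85 = 0.8525 m³/s
Stations 1, 6 contribute zero (depth or velocity is 0).
Q = Σ qᵢ = 5.710 m³/s

5.71 m³/s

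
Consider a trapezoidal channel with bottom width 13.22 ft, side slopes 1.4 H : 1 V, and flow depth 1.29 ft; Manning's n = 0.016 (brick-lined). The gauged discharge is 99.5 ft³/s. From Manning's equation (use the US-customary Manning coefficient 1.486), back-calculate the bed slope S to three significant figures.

0.00270

A = (b + z·y)·y = (13.22 + 1.4×1.29)×1.29 = 19.38 ft²
P = b + 2y√(1+z²) = 13.22 + 2×1.29×√(1+1.4²) = 17.66 ft
R = A/P = 19.38/17.66 = 1.098 ft
S = (Q·n / (1.486·A·R^(2/3)))² = (99.5×0.016 / (1.486×19.38×1.064))² = 0.002698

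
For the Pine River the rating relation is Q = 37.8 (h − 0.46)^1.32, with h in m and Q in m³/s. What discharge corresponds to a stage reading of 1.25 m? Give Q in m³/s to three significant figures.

27.7 m³/s

Q = 37.8 × (1.25 − 0.46)^1.32 = 37.8 × 0.79^1.32 = 27.69 m³/s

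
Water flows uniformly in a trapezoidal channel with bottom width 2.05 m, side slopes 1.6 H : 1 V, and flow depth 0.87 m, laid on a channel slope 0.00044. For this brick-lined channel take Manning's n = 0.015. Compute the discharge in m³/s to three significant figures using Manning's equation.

2.85 m³/s

A = (b + z·y)·y = (2.05 + 1.6×0.87)×0.87 = 2.995 m²
P = b + 2y√(1+z²) = 2.05 + 2×0.87×√(1+1.6²) = 5.333 m
R = A/P = 2.995/5.333 = 0.5615 m
Q = (1/n)·A·R^(2/3)·S^(1/2) = (1/0.015) × 2.995 × 0.5615^(2/3) × 0.00044^(1/2) = 2.850 m³/s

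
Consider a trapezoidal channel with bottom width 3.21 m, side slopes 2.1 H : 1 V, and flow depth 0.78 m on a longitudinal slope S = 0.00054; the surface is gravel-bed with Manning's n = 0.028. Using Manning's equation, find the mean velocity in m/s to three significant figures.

0.559 m/s

A = (b + z·y)·y = (3.21 + 2.1×0.78)×0.78 = 3.781 m²
P = b + 2y√(1+z²) = 3.21 + 2×0.78×√(1+2.1²) = 6.838 m
R = A/P = 3.781/6.838 = 0.5530 m
Q = (1/n)·A·R^(2/3)·S^(1/2) = (1/0.028) × 3.781 × 0.5530^(2/3) × 0.00054^(1/2) = 2.114 m³/s
V = Q/A = 2.114/3.781 = 0.5591 m/s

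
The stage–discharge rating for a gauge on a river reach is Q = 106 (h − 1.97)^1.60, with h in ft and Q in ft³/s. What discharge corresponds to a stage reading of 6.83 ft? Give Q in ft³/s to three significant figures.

1330 ft³/s

Q = 106 × (6.83 − 1.97)^1.60 = 106 × 4.86^1.60 = 1330 ft³/s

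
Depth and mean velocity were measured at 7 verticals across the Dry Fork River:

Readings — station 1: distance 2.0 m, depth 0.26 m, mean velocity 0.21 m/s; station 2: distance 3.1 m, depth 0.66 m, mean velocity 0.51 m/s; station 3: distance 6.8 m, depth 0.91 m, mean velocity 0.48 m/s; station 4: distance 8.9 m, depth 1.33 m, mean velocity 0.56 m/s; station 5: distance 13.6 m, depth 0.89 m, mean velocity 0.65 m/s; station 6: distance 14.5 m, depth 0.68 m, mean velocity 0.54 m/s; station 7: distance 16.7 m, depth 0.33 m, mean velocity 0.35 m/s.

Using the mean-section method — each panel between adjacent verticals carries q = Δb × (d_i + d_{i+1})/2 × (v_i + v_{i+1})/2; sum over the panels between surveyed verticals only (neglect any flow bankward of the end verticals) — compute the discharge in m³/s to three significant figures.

Panel 1-2: Δb = 1.1 m, d̄ = (0.26+0.66)/2 = 0.46, v̄ = (0.21+0.51)/2 = 0.36 → q = 1.1×0.46×0.36 = 0.1822 m³/s
Panel 2-3: Δb = 3.7 m, d̄ = (0.66+0.91)/2 = 0.785, v̄ = (0.51+0.48)/2 = 0.495 → q = 3.7×0.785×0.495 = 1.438 m³/s
Panel 3-4: Δb = 2.1 m, d̄ = (0.91+1.33)/2 = 1.12, v̄ = (0.48+0.56)/2 = 0.52 → q = 2.1×1.12×0.52 = 1.223 m³/s
Panel 4-5: Δb = 4.7 m, d̄ = (1.33+0.89)/2 = 1.11, v̄ = (0.56+0.65)/2 = 0.605 → q = 4.7×1.11×0.605 = 3.156 m³/s
Panel 5-6: Δb = 0.9 m, d̄ = (0.89+0.68)/2 = 0.785, v̄ = (0.65+0.54)/2 = 0.595 → q = 0.9×0.785×0.595 = 0.4204 m³/s
Panel 6-7: Δb = 2.2 m, d̄ = (0.68+0.33)/2 = 0.505, v̄ = (0.54+0.35)/2 = 0.445 → q = 2.2×0.505×0.445 = 0.4944 m³/s
Q = Σ q = 6.914 m³/s

6.91 m³/s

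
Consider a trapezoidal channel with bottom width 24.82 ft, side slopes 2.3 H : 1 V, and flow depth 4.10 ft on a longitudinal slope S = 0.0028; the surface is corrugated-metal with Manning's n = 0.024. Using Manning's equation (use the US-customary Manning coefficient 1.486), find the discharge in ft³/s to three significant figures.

977 ft³/s

A = (b + z·y)·y = (24.82 + 2.3×4.10)×4.10 = 140.4 ft²
P = b + 2y√(1+z²) = 24.82 + 2×4.10×√(1+2.3²) = 45.39 ft
R = A/P = 140.4/45.39 = 3.094 ft
Q = (1.486/n)·A·R^(2/3)·S^(1/2) = (1.486/0.024) × 140.4 × 3.094^(2/3) × 0.0028^(1/2) = 976.9 ft³/s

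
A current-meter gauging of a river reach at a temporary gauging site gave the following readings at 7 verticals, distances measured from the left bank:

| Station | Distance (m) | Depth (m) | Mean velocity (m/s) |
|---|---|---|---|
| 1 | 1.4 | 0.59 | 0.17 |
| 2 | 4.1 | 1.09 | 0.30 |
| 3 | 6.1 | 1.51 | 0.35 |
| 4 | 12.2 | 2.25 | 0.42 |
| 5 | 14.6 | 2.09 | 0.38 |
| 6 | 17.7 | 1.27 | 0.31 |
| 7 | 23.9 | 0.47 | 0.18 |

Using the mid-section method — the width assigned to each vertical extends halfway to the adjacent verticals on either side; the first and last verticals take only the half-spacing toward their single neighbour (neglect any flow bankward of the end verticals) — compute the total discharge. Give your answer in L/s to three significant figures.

w_1 = (4.1 − 1.4)/2 = 1.35 m; q_1 = 0.17 × 0.59 × 1.35 = 0.1354 m³/s
w_2 = (6.1 − 1.4)/2 = 2.35 m; q_2 = 0.30 × 1.09 × 2.35 = 0.7685 m³/s
w_3 = (12.2 − 4.1)/2 = 4.05 m; q_3 = 0.35 × 1.51 × 4.05 = 2.140 m³/s
w_4 = (14.6 − 6.1)/2 = 4.25 m; q_4 = 0.42 × 2.25 × 4.25 = 4.016 m³/s
w_5 = (17.7 − 12.2)/2 = 2.75 m; q_5 = 0.38 × 2.09 × 2.75 = 2.184 m³/s
w_6 = (23.9 − 14.6)/2 = 4.65 m; q_6 = 0.31 × 1.27 × 4.65 = 1.831 m³/s
w_7 = (23.9 − 17.7)/2 = 3.1 m; q_7 = 0.18 × 0.47 × 3.1 = 0.2623 m³/s
Q = Σ qᵢ = 11.34 m³/s
= 11.34 × 1000 = 11340 L/s

11300 L/s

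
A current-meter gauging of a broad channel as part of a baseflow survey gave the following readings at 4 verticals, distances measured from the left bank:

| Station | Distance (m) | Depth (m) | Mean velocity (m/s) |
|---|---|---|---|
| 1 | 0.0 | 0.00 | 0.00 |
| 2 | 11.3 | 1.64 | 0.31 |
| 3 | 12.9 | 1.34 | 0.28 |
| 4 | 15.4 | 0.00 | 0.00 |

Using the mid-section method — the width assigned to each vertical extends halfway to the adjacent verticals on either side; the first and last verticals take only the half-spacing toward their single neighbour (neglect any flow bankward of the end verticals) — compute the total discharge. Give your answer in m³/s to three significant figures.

w_2 = (12.9 − 0.0)/2 = 6.45 m; q_2 = 0.31 × 1.64 × 6.45 = 3.279 m³/s
w_3 = (15.4 − 11.3)/2 = 2.05 m; q_3 = 0.28 × 1.34 × 2.05 = 0.7692 m³/s
Stations 1, 4 contribute zero (depth or velocity is 0).
Q = Σ qᵢ = 4.048 m³/s

4.05 m³/s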